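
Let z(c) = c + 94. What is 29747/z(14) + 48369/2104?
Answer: 16952885/56808 ≈ 298.42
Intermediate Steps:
z(c) = 94 + c
29747/z(14) + 48369/2104 = 29747/(94 + 14) + 48369/2104 = 29747/108 + 48369*(1/2104) = 29747*(1/108) + 48369/2104 = 29747/108 + 48369/2104 = 16952885/56808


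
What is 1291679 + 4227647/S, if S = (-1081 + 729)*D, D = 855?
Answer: 388739484193/300960 ≈ 1.2917e+6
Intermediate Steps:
S = -300960 (S = (-1081 + 729)*855 = -352*855 = -300960)
1291679 + 4227647/S = 1291679 + 4227647/(-300960) = 1291679 + 4227647*(-1/300960) = 1291679 - 4227647/300960 = 388739484193/300960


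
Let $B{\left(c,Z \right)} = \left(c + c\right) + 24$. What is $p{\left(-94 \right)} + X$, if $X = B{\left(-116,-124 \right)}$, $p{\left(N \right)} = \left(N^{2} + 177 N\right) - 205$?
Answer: $-8215$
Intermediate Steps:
$p{\left(N \right)} = -205 + N^{2} + 177 N$
$B{\left(c,Z \right)} = 24 + 2 c$ ($B{\left(c,Z \right)} = 2 c + 24 = 24 + 2 c$)
$X = -208$ ($X = 24 + 2 \left(-116\right) = 24 - 232 = -208$)
$p{\left(-94 \right)} + X = \left(-205 + \left(-94\right)^{2} + 177 \left(-94\right)\right) - 208 = \left(-205 + 8836 - 16638\right) - 208 = -8007 - 208 = -8215$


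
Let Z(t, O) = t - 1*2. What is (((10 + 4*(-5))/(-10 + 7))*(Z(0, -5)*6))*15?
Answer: -600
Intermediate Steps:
Z(t, O) = -2 + t (Z(t, O) = t - 2 = -2 + t)
(((10 + 4*(-5))/(-10 + 7))*(Z(0, -5)*6))*15 = (((10 + 4*(-5))/(-10 + 7))*((-2 + 0)*6))*15 = (((10 - 20)/(-3))*(-2*6))*15 = (-10*(-1/3)*(-12))*15 = ((10/3)*(-12))*15 = -40*15 = -600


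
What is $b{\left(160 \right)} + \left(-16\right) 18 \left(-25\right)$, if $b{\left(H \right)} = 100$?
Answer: $7300$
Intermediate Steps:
$b{\left(160 \right)} + \left(-16\right) 18 \left(-25\right) = 100 + \left(-16\right) 18 \left(-25\right) = 100 - -7200 = 100 + 7200 = 7300$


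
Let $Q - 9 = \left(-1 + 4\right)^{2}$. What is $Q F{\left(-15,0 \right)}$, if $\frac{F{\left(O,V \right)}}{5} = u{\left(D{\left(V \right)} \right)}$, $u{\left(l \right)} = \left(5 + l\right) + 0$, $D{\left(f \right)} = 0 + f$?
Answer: $450$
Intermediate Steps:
$D{\left(f \right)} = f$
$u{\left(l \right)} = 5 + l$
$F{\left(O,V \right)} = 25 + 5 V$ ($F{\left(O,V \right)} = 5 \left(5 + V\right) = 25 + 5 V$)
$Q = 18$ ($Q = 9 + \left(-1 + 4\right)^{2} = 9 + 3^{2} = 9 + 9 = 18$)
$Q F{\left(-15,0 \right)} = 18 \left(25 + 5 \cdot 0\right) = 18 \left(25 + 0\right) = 18 \cdot 25 = 450$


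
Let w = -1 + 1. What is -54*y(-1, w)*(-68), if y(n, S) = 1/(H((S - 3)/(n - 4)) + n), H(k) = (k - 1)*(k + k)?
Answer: -91800/37 ≈ -2481.1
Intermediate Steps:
w = 0
H(k) = 2*k*(-1 + k) (H(k) = (-1 + k)*(2*k) = 2*k*(-1 + k))
y(n, S) = 1/(n + 2*(-1 + (-3 + S)/(-4 + n))*(-3 + S)/(-4 + n)) (y(n, S) = 1/(2*((S - 3)/(n - 4))*(-1 + (S - 3)/(n - 4)) + n) = 1/(2*((-3 + S)/(-4 + n))*(-1 + (-3 + S)/(-4 + n)) + n) = 1/(2*(-1 + (-3 + S)/(-4 + n))*(-3 + S)/(-4 + n) + n) = 1/(n + 2*(-1 + (-3 + S)/(-4 + n))*(-3 + S)/(-4 + n)))
-54*y(-1, w)*(-68) = -54*(-4 - 1)**2/(-(-4 - 1)**2 + 2*(-3 + 0)*(1 + 0 - 1*(-1)))*(-68) = -54*(-5)**2/(-1*(-5)**2 + 2*(-3)*(1 + 0 + 1))*(-68) = -1350/(-1*25 + 2*(-3)*2)*(-68) = -1350/(-25 - 12)*(-68) = -1350/(-37)*(-68) = -1350*(-1)/37*(-68) = -54*(-25/37)*(-68) = (1350/37)*(-68) = -91800/37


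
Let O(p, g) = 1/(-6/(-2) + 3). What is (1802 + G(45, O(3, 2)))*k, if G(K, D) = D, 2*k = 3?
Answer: 10813/4 ≈ 2703.3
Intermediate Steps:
O(p, g) = ⅙ (O(p, g) = 1/(-6*(-½) + 3) = 1/(3 + 3) = 1/6 = ⅙)
k = 3/2 (k = (½)*3 = 3/2 ≈ 1.5000)
(1802 + G(45, O(3, 2)))*k = (1802 + ⅙)*(3/2) = (10813/6)*(3/2) = 10813/4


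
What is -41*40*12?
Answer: -19680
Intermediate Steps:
-41*40*12 = -1640*12 = -19680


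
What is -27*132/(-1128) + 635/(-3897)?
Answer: 1097719/366318 ≈ 2.9966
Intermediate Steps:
-27*132/(-1128) + 635/(-3897) = -3564*(-1/1128) + 635*(-1/3897) = 297/94 - 635/3897 = 1097719/366318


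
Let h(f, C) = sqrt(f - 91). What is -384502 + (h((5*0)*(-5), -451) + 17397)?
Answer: -367105 + I*sqrt(91) ≈ -3.6711e+5 + 9.5394*I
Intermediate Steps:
h(f, C) = sqrt(-91 + f)
-384502 + (h((5*0)*(-5), -451) + 17397) = -384502 + (sqrt(-91 + (5*0)*(-5)) + 17397) = -384502 + (sqrt(-91 + 0*(-5)) + 17397) = -384502 + (sqrt(-91 + 0) + 17397) = -384502 + (sqrt(-91) + 17397) = -384502 + (I*sqrt(91) + 17397) = -384502 + (17397 + I*sqrt(91)) = -367105 + I*sqrt(91)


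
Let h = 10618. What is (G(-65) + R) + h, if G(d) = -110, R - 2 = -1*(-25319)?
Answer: 35829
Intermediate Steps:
R = 25321 (R = 2 - 1*(-25319) = 2 + 25319 = 25321)
(G(-65) + R) + h = (-110 + 25321) + 10618 = 25211 + 10618 = 35829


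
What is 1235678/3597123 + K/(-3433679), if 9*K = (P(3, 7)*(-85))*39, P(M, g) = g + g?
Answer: 1420490254544/4117121901839 ≈ 0.34502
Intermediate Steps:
P(M, g) = 2*g
K = -15470/3 (K = (((2*7)*(-85))*39)/9 = ((14*(-85))*39)/9 = (-1190*39)/9 = (1/9)*(-46410) = -15470/3 ≈ -5156.7)
1235678/3597123 + K/(-3433679) = 1235678/3597123 - 15470/3/(-3433679) = 1235678*(1/3597123) - 15470/3*(-1/3433679) = 1235678/3597123 + 15470/10301037 = 1420490254544/4117121901839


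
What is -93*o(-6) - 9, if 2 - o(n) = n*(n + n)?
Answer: 6501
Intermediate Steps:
o(n) = 2 - 2*n² (o(n) = 2 - n*(n + n) = 2 - n*2*n = 2 - 2*n²)
-93*o(-6) - 9 = -93*(2 - 2*(-6)²) - 9 = -93*(2 - 2*36) - 9 = -93*(2 - 72) - 9 = -93*(-70) - 9 = 6510 - 9 = 6501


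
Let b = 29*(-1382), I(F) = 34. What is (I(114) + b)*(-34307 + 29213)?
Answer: 203984136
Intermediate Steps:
b = -40078
(I(114) + b)*(-34307 + 29213) = (34 - 40078)*(-34307 + 29213) = -40044*(-5094) = 203984136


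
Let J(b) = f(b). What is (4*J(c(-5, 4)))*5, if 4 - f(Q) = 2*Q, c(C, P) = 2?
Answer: 0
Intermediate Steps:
f(Q) = 4 - 2*Q
J(b) = 4 - 2*b
(4*J(c(-5, 4)))*5 = (4*(4 - 2*2))*5 = (4*(4 - 4))*5 = (4*0)*5 = 0*5 = 0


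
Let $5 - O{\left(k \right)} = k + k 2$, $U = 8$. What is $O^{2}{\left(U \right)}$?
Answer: $361$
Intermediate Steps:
$O{\left(k \right)} = 5 - 3 k$ ($O{\left(k \right)} = 5 - \left(k + k 2\right) = 5 - \left(k + 2 k\right) = 5 - 3 k$)
$O^{2}{\left(U \right)} = \left(5 - 24\right)^{2} = \left(-19\right)^{2} = 361$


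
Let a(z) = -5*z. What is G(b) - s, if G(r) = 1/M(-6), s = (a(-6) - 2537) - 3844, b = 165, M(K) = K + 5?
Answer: 6350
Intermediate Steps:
M(K) = 5 + K
s = -6351 (s = (-5*(-6) - 2537) - 3844 = (30 - 2537) - 3844 = -2507 - 3844 = -6351)
G(r) = -1 (G(r) = 1/(5 - 6) = 1/(-1) = -1)
G(b) - s = -1 - 1*(-6351) = -1 + 6351 = 6350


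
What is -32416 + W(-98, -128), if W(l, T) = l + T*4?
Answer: -33026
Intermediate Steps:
W(l, T) = l + 4*T
-32416 + W(-98, -128) = -32416 + (-98 + 4*(-128)) = -32416 + (-98 - 512) = -32416 - 610 = -33026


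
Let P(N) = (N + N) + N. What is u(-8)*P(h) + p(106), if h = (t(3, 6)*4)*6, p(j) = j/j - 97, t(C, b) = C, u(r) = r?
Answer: -1824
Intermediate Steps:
p(j) = -96 (p(j) = 1 - 97 = -96)
h = 72 (h = (3*4)*6 = 12*6 = 72)
P(N) = 3*N (P(N) = 2*N + N = 3*N)
u(-8)*P(h) + p(106) = -24*72 - 96 = -8*216 - 96 = -1728 - 96 = -1824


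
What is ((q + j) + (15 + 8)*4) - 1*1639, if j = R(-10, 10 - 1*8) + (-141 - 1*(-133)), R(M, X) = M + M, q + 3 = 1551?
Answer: -27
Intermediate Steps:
q = 1548 (q = -3 + 1551 = 1548)
R(M, X) = 2*M
j = -28 (j = 2*(-10) + (-141 - 1*(-133)) = -20 + (-141 + 133) = -20 - 8 = -28)
((q + j) + (15 + 8)*4) - 1*1639 = ((1548 - 28) + (15 + 8)*4) - 1*1639 = (1520 + 23*4) - 1639 = (1520 + 92) - 1639 = 1612 - 1639 = -27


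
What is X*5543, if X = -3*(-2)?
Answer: 33258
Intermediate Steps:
X = 6
X*5543 = 6*5543 = 33258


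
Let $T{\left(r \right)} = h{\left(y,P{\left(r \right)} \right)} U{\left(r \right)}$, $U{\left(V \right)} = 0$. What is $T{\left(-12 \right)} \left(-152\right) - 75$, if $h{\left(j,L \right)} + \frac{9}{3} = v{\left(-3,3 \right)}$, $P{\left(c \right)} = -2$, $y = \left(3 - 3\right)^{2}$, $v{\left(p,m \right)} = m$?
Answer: $-75$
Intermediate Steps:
$y = 0$ ($y = 0^{2} = 0$)
$h{\left(j,L \right)} = 0$ ($h{\left(j,L \right)} = -3 + 3 = 0$)
$T{\left(r \right)} = 0$ ($T{\left(r \right)} = 0 \cdot 0 = 0$)
$T{\left(-12 \right)} \left(-152\right) - 75 = 0 \left(-152\right) - 75 = 0 - 75 = -75$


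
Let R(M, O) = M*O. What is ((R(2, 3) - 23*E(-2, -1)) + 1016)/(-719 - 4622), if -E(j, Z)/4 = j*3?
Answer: -470/5341 ≈ -0.087999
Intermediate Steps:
E(j, Z) = -12*j (E(j, Z) = -4*j*3 = -12*j)
((R(2, 3) - 23*E(-2, -1)) + 1016)/(-719 - 4622) = ((2*3 - (-276)*(-2)) + 1016)/(-719 - 4622) = ((6 - 23*24) + 1016)/(-5341) = ((6 - 552) + 1016)*(-1/5341) = (-546 + 1016)*(-1/5341) = 470*(-1/5341) = -470/5341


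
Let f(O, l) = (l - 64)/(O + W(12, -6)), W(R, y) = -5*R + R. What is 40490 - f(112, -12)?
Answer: 647859/16 ≈ 40491.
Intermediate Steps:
W(R, y) = -4*R
f(O, l) = (-64 + l)/(-48 + O) (f(O, l) = (l - 64)/(O - 4*12) = (-64 + l)/(O - 48) = (-64 + l)/(-48 + O))
40490 - f(112, -12) = 40490 - (-64 - 12)/(-48 + 112) = 40490 - (-76)/64 = 40490 - 1*(-19/16) = 40490 + 19/16 = 647859/16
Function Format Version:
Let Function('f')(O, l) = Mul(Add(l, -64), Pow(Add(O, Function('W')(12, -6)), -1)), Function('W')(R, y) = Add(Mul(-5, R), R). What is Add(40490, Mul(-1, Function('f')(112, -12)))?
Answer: Rational(647859, 16) ≈ 40491.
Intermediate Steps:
Function('W')(R, y) = Mul(-4, R)
Function('f')(O, l) = Mul(Pow(Add(-48, O), -1), Add(-64, l)) (Function('f')(O, l) = Mul(Add(l, -64), Pow(Add(O, Mul(-4, 12)), -1)) = Mul(Add(-64, l), Pow(Add(O, -48), -1)) = Mul(Add(-64, l), Pow(Add(-48, O), -1)) = Mul(Pow(Add(-48, O), -1), Add(-64, l)))
Add(40490, Mul(-1, Function('f')(112, -12))) = Add(40490, Mul(-1, Mul(Pow(Add(-48, 112), -1), Add(-64, -12)))) = Add(40490, Mul(-1, Mul(Pow(64, -1), -76))) = Add(40490, Mul(-1, Mul(Rational(1, 64), -76))) = Add(40490, Mul(-1, Rational(-19, 16))) = Add(40490, Rational(19, 16)) = Rational(647859, 16)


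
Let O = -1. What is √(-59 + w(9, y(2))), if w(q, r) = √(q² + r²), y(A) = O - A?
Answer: √(-59 + 3*√10) ≈ 7.0366*I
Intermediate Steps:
y(A) = -1 - A
√(-59 + w(9, y(2))) = √(-59 + √(9² + (-1 - 1*2)²)) = √(-59 + √(81 + (-1 - 2)²)) = √(-59 + √(81 + (-3)²)) = √(-59 + √(81 + 9)) = √(-59 + √90) = √(-59 + 3*√10)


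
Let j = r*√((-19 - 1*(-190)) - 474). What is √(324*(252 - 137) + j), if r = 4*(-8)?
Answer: 2*√(9315 - 8*I*√303) ≈ 193.03 - 1.4428*I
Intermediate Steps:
r = -32
j = -32*I*√303 (j = -32*√((-19 - 1*(-190)) - 474) = -32*√((-19 + 190) - 474) = -32*√(171 - 474) = -32*I*√303 ≈ -557.02*I)
√(324*(252 - 137) + j) = √(324*(252 - 137) - 32*I*√303) = √(324*115 - 32*I*√303) = √(37260 - 32*I*√303)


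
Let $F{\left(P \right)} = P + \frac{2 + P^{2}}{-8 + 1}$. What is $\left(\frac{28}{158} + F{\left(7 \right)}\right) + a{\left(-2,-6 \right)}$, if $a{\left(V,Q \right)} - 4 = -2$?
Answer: $\frac{1046}{553} \approx 1.8915$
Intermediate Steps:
$a{\left(V,Q \right)} = 2$ ($a{\left(V,Q \right)} = 4 - 2 = 2$)
$F{\left(P \right)} = - \frac{2}{7} + P - \frac{P^{2}}{7}$ ($F{\left(P \right)} = P + \frac{2 + P^{2}}{-7} = P + \left(2 + P^{2}\right) \left(- \frac{1}{7}\right) = P - \left(\frac{2}{7} + \frac{P^{2}}{7}\right) = - \frac{2}{7} + P - \frac{P^{2}}{7}$)
$\left(\frac{28}{158} + F{\left(7 \right)}\right) + a{\left(-2,-6 \right)} = \left(\frac{28}{158} - \left(- \frac{47}{7} + 7\right)\right) + 2 = \left(28 \cdot \frac{1}{158} - \frac{2}{7}\right) + 2 = \left(\frac{14}{79} - \frac{2}{7}\right) + 2 = - \frac{60}{553} + 2 = \frac{1046}{553}$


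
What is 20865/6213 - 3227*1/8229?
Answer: 50549578/17042259 ≈ 2.9661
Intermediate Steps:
20865/6213 - 3227*1/8229 = 20865*(1/6213) - 3227*1/8229 = 6955/2071 - 3227/8229 = 50549578/17042259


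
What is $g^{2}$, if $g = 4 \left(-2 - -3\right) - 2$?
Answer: $4$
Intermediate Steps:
$g = 2$ ($g = 4 \left(-2 + 3\right) - 2 = 4 \cdot 1 - 2 = 4 - 2 = 2$)
$g^{2} = 2^{2} = 4$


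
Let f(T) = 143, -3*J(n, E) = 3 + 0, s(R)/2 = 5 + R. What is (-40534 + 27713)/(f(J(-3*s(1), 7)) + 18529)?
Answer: -12821/18672 ≈ -0.68664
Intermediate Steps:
s(R) = 10 + 2*R (s(R) = 2*(5 + R) = 10 + 2*R)
J(n, E) = -1 (J(n, E) = -(3 + 0)/3 = -⅓*3 = -1)
(-40534 + 27713)/(f(J(-3*s(1), 7)) + 18529) = (-40534 + 27713)/(143 + 18529) = -12821/18672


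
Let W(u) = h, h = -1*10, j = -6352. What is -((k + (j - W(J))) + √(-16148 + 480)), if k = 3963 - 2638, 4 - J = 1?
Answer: 5017 - 2*I*√3917 ≈ 5017.0 - 125.17*I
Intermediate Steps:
J = 3 (J = 4 - 1*1 = 4 - 1 = 3)
h = -10
W(u) = -10
k = 1325
-((k + (j - W(J))) + √(-16148 + 480)) = -((1325 + (-6352 - 1*(-10))) + √(-16148 + 480)) = -((1325 + (-6352 + 10)) + √(-15668)) = -((1325 - 6342) + 2*I*√3917) = -(-5017 + 2*I*√3917) = 5017 - 2*I*√3917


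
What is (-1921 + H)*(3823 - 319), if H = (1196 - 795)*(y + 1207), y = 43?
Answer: 1749648816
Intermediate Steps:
H = 501250 (H = (1196 - 795)*(43 + 1207) = 401*1250 = 501250)
(-1921 + H)*(3823 - 319) = (-1921 + 501250)*(3823 - 319) = 499329*3504 = 1749648816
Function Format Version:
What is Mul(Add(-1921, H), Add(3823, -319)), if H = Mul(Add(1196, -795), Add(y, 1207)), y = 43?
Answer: 1749648816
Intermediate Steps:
H = 501250 (H = Mul(Add(1196, -795), Add(43, 1207)) = Mul(401, 1250) = 501250)
Mul(Add(-1921, H), Add(3823, -319)) = Mul(Add(-1921, 501250), Add(3823, -319)) = Mul(499329, 3504) = 1749648816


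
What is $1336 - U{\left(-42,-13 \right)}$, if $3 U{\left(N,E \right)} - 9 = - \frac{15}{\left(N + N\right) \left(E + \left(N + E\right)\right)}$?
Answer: $\frac{7614101}{5712} \approx 1333.0$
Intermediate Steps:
$U{\left(N,E \right)} = 3 - \frac{5}{2 N \left(N + 2 E\right)}$ ($U{\left(N,E \right)} = 3 + \frac{\left(-15\right) \frac{1}{\left(N + N\right) \left(E + \left(N + E\right)\right)}}{3} = 3 + \frac{\left(-15\right) \frac{1}{2 N \left(E + \left(E + N\right)\right)}}{3} = 3 + \frac{\left(-15\right) \frac{1}{2 N \left(N + 2 E\right)}}{3} = 3 + \frac{\left(- \frac{15}{2}\right) \frac{1}{N} \frac{1}{N + 2 E}}{3} = 3 - \frac{5}{2 N \left(N + 2 E\right)}$)
$1336 - U{\left(-42,-13 \right)} = 1336 - \frac{-5 + 6 \left(-42\right)^{2} + 12 \left(-13\right) \left(-42\right)}{2 \left(-42\right) \left(-42 + 2 \left(-13\right)\right)} = 1336 - \frac{1}{2} \left(- \frac{1}{42}\right) \frac{1}{-42 - 26} \left(-5 + 6 \cdot 1764 + 6552\right) = 1336 - \frac{1}{2} \left(- \frac{1}{42}\right) \frac{1}{-68} \left(-5 + 10584 + 6552\right) = 1336 - \frac{1}{2} \left(- \frac{1}{42}\right) \left(- \frac{1}{68}\right) 17131 = 1336 - \frac{17131}{5712} = \frac{7614101}{5712}$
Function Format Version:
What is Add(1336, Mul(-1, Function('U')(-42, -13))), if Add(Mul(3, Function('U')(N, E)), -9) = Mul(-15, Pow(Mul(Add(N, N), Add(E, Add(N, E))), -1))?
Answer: Rational(7614101, 5712) ≈ 1333.0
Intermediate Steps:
Function('U')(N, E) = Add(3, Mul(Rational(-5, 2), Pow(N, -1), Pow(Add(N, Mul(2, E)), -1))) (Function('U')(N, E) = Add(3, Mul(Rational(1, 3), Mul(-15, Pow(Mul(Add(N, N), Add(E, Add(N, E))), -1)))) = Add(3, Mul(Rational(1, 3), Mul(-15, Pow(Mul(Mul(2, N), Add(E, Add(E, N))), -1)))) = Add(3, Mul(Rational(1, 3), Mul(-15, Pow(Mul(Mul(2, N), Add(N, Mul(2, E))), -1)))) = Add(3, Mul(Rational(1, 3), Mul(-15, Pow(Mul(2, N, Add(N, Mul(2, E))), -1)))) = Add(3, Mul(Rational(1, 3), Mul(-15, Mul(Rational(1, 2), Pow(N, -1), Pow(Add(N, Mul(2, E)), -1))))) = Add(3, Mul(Rational(1, 3), Mul(Rational(-15, 2), Pow(N, -1), Pow(Add(N, Mul(2, E)), -1)))) = Add(3, Mul(Rational(-5, 2), Pow(N, -1), Pow(Add(N, Mul(2, E)), -1))))
Add(1336, Mul(-1, Function('U')(-42, -13))) = Add(1336, Mul(-1, Mul(Rational(1, 2), Pow(-42, -1), Pow(Add(-42, Mul(2, -13)), -1), Add(-5, Mul(6, Pow(-42, 2)), Mul(12, -13, -42))))) = Add(1336, Mul(-1, Mul(Rational(1, 2), Rational(-1, 42), Pow(Add(-42, -26), -1), Add(-5, Mul(6, 1764), 6552)))) = Add(1336, Mul(-1, Mul(Rational(1, 2), Rational(-1, 42), Pow(-68, -1), Add(-5, 10584, 6552)))) = Add(1336, Mul(-1, Mul(Rational(1, 2), Rational(-1, 42), Rational(-1, 68), 17131))) = Add(1336, Mul(-1, Rational(17131, 5712))) = Add(1336, Rational(-17131, 5712)) = Rational(7614101, 5712)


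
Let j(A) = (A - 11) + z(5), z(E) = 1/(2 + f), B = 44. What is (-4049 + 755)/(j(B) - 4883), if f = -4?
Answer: 6588/9701 ≈ 0.67910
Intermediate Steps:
z(E) = -1/2 (z(E) = 1/(2 - 4) = 1/(-2) = -1/2)
j(A) = -23/2 + A (j(A) = (A - 11) - 1/2 = (-11 + A) - 1/2 = -23/2 + A)
(-4049 + 755)/(j(B) - 4883) = (-4049 + 755)/((-23/2 + 44) - 4883) = -3294/(65/2 - 4883) = -3294/(-9701/2) = -3294*(-2/9701) = 6588/9701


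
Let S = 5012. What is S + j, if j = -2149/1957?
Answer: 9806335/1957 ≈ 5010.9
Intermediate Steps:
j = -2149/1957 (j = -2149*1/1957 = -2149/1957 ≈ -1.0981)
S + j = 5012 - 2149/1957 = 9806335/1957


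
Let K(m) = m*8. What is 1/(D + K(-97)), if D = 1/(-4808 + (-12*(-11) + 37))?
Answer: -4639/3599865 ≈ -0.0012887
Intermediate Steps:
K(m) = 8*m
D = -1/4639 (D = 1/(-4808 + (132 + 37)) = 1/(-4808 + 169) = 1/(-4639) = -1/4639 ≈ -0.00021556)
1/(D + K(-97)) = 1/(-1/4639 + 8*(-97)) = 1/(-1/4639 - 776) = 1/(-3599865/4639) = -4639/3599865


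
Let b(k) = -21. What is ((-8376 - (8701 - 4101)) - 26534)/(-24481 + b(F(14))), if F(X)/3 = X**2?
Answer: 19755/12251 ≈ 1.6125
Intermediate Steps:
F(X) = 3*X**2
((-8376 - (8701 - 4101)) - 26534)/(-24481 + b(F(14))) = ((-8376 - (8701 - 4101)) - 26534)/(-24481 - 21) = ((-8376 - 1*4600) - 26534)/(-24502) = ((-8376 - 4600) - 26534)*(-1/24502) = (-12976 - 26534)*(-1/24502) = -39510*(-1/24502) = 19755/12251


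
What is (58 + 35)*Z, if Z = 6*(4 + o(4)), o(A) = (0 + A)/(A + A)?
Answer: 2511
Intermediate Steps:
o(A) = ½ (o(A) = A/((2*A)) = A*(1/(2*A)) = ½)
Z = 27 (Z = 6*(4 + ½) = 6*(9/2) = 27)
(58 + 35)*Z = (58 + 35)*27 = 93*27 = 2511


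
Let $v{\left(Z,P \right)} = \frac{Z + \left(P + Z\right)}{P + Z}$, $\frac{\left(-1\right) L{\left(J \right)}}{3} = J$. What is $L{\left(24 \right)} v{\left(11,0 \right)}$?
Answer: $-144$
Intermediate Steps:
$L{\left(J \right)} = - 3 J$
$v{\left(Z,P \right)} = \frac{P + 2 Z}{P + Z}$
$L{\left(24 \right)} v{\left(11,0 \right)} = \left(-3\right) 24 \frac{0 + 2 \cdot 11}{0 + 11} = - 72 \frac{0 + 22}{11} = - 72 \cdot \frac{1}{11} \cdot 22 = \left(-72\right) 2 = -144$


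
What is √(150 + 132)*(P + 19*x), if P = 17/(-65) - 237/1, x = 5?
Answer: -9247*√282/65 ≈ -2389.0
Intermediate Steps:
P = -15422/65 (P = 17*(-1/65) - 237*1 = -17/65 - 237 = -15422/65 ≈ -237.26)
√(150 + 132)*(P + 19*x) = √(150 + 132)*(-15422/65 + 19*5) = √282*(-15422/65 + 95) = √282*(-9247/65) = -9247*√282/65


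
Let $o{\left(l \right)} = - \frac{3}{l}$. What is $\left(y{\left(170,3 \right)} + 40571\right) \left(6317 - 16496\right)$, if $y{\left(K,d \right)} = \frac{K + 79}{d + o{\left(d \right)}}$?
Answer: $- \frac{828478989}{2} \approx -4.1424 \cdot 10^{8}$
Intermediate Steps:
$y{\left(K,d \right)} = \frac{79 + K}{d - \frac{3}{d}}$ ($y{\left(K,d \right)} = \frac{K + 79}{d - \frac{3}{d}} = \frac{79 + K}{d - \frac{3}{d}}$)
$\left(y{\left(170,3 \right)} + 40571\right) \left(6317 - 16496\right) = \left(\frac{3 \left(79 + 170\right)}{-3 + 3^{2}} + 40571\right) \left(6317 - 16496\right) = \left(3 \frac{1}{-3 + 9} \cdot 249 + 40571\right) \left(-10179\right) = \left(3 \cdot \frac{1}{6} \cdot 249 + 40571\right) \left(-10179\right) = \left(\frac{249}{2} + 40571\right) \left(-10179\right) = \frac{81391}{2} \left(-10179\right) = - \frac{828478989}{2}$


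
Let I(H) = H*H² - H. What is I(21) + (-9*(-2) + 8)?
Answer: 9266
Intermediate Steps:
I(H) = H³ - H
I(21) + (-9*(-2) + 8) = (21³ - 1*21) + (-9*(-2) + 8) = (9261 - 21) + (18 + 8) = 9240 + 26 = 9266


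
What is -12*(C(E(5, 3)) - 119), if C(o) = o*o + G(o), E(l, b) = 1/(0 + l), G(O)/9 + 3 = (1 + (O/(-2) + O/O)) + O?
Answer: 38118/25 ≈ 1524.7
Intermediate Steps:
G(O) = -9 + 9*O/2 (G(O) = -27 + 9*((1 + (O/(-2) + O/O)) + O) = -27 + 9*((1 + (O*(-1/2) + 1)) + O) = -27 + 9*((1 + (-O/2 + 1)) + O) = -27 + 9*((1 + (1 - O/2)) + O) = -27 + 9*((2 - O/2) + O) = -27 + 9*(2 + O/2) = -27 + (18 + 9*O/2) = -9 + 9*O/2)
E(l, b) = 1/l
C(o) = -9 + o**2 + 9*o/2 (C(o) = o*o + (-9 + 9*o/2) = o**2 + (-9 + 9*o/2) = -9 + o**2 + 9*o/2)
-12*(C(E(5, 3)) - 119) = -12*((-9 + (1/5)**2 + (9/2)/5) - 119) = -12*((-9 + (1/5)**2 + (9/2)*(1/5)) - 119) = -12*((-9 + 1/25 + 9/10) - 119) = -12*(-403/50 - 119) = -12*(-6353/50) = 38118/25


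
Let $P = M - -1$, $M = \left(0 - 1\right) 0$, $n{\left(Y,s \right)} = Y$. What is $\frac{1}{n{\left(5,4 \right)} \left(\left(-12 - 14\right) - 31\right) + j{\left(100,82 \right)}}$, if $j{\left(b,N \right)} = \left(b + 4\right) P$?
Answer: $- \frac{1}{181} \approx -0.0055249$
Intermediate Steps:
$M = 0$ ($M = \left(-1\right) 0 = 0$)
$P = 1$ ($P = 0 - -1 = 0 + 1 = 1$)
$j{\left(b,N \right)} = 4 + b$ ($j{\left(b,N \right)} = \left(b + 4\right) 1 = \left(4 + b\right) 1 = 4 + b$)
$\frac{1}{n{\left(5,4 \right)} \left(\left(-12 - 14\right) - 31\right) + j{\left(100,82 \right)}} = \frac{1}{5 \left(\left(-12 - 14\right) - 31\right) + \left(4 + 100\right)} = \frac{1}{5 \left(\left(-12 - 14\right) - 31\right) + 104} = \frac{1}{5 \left(-26 - 31\right) + 104} = \frac{1}{5 \left(-57\right) + 104} = \frac{1}{-285 + 104} = \frac{1}{-181} = - \frac{1}{181}$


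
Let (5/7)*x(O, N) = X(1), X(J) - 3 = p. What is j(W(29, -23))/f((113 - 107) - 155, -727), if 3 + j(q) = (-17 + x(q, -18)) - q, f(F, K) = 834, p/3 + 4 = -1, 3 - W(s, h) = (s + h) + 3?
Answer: -77/2085 ≈ -0.036930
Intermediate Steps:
W(s, h) = -h - s (W(s, h) = 3 - ((s + h) + 3) = 3 - ((h + s) + 3) = 3 - (3 + h + s) = 3 + (-3 - h - s) = -h - s)
p = -15 (p = -12 + 3*(-1) = -12 - 3 = -15)
X(J) = -12 (X(J) = 3 - 15 = -12)
x(O, N) = -84/5 (x(O, N) = (7/5)*(-12) = -84/5)
j(q) = -184/5 - q (j(q) = -3 + ((-17 - 84/5) - q) = -3 + (-169/5 - q) = -184/5 - q)
j(W(29, -23))/f((113 - 107) - 155, -727) = (-184/5 - (-1*(-23) - 1*29))/834 = (-184/5 - (23 - 29))*(1/834) = (-184/5 - 1*(-6))*(1/834) = (-184/5 + 6)*(1/834) = -154/5*1/834 = -77/2085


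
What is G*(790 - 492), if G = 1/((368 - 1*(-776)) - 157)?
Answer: 298/987 ≈ 0.30193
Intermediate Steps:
G = 1/987 (G = 1/((368 + 776) - 157) = 1/(1144 - 157) = 1/987 ≈ 0.0010132)
G*(790 - 492) = (790 - 492)/987 = (1/987)*298 = 298/987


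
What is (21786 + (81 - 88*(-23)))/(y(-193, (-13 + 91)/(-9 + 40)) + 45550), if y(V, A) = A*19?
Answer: 740621/1413532 ≈ 0.52395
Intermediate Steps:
y(V, A) = 19*A
(21786 + (81 - 88*(-23)))/(y(-193, (-13 + 91)/(-9 + 40)) + 45550) = (21786 + (81 - 88*(-23)))/(19*((-13 + 91)/(-9 + 40)) + 45550) = (21786 + (81 + 2024))/(19*(78/31) + 45550) = (21786 + 2105)/(19*(78*(1/31)) + 45550) = 23891/(19*(78/31) + 45550) = 23891/(1482/31 + 45550) = 23891/(1413532/31) = 23891*(31/1413532) = 740621/1413532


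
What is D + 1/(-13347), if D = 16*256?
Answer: 54669311/13347 ≈ 4096.0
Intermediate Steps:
D = 4096
D + 1/(-13347) = 4096 + 1/(-13347) = 4096 - 1/13347 = 54669311/13347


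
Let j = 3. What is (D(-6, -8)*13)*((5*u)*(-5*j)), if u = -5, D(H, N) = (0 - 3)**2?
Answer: 43875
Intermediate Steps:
D(H, N) = 9 (D(H, N) = (-3)**2 = 9)
(D(-6, -8)*13)*((5*u)*(-5*j)) = (9*13)*((5*(-5))*(-5*3)) = 117*(-25*(-15)) = 117*375 = 43875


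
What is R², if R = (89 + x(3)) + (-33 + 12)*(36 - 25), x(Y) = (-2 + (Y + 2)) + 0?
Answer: 19321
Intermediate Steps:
x(Y) = Y (x(Y) = (-2 + (2 + Y)) + 0 = Y + 0 = Y)
R = -139 (R = (89 + 3) + (-33 + 12)*(36 - 25) = 92 - 21*11 = 92 - 231 = -139)
R² = (-139)² = 19321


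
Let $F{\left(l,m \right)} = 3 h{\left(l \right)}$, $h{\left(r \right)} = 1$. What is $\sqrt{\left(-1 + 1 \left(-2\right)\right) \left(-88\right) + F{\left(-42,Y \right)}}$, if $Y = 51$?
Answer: $\sqrt{267} \approx 16.34$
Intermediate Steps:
$F{\left(l,m \right)} = 3$ ($F{\left(l,m \right)} = 3 \cdot 1 = 3$)
$\sqrt{\left(-1 + 1 \left(-2\right)\right) \left(-88\right) + F{\left(-42,Y \right)}} = \sqrt{\left(-1 + 1 \left(-2\right)\right) \left(-88\right) + 3} = \sqrt{\left(-1 - 2\right) \left(-88\right) + 3} = \sqrt{\left(-3\right) \left(-88\right) + 3} = \sqrt{264 + 3} = \sqrt{267}$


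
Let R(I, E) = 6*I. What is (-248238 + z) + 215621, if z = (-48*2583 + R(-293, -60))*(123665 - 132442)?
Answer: 1103604917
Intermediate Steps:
z = 1103637534 (z = (-48*2583 + 6*(-293))*(123665 - 132442) = (-123984 - 1758)*(-8777) = -125742*(-8777) = 1103637534)
(-248238 + z) + 215621 = (-248238 + 1103637534) + 215621 = 1103389296 + 215621 = 1103604917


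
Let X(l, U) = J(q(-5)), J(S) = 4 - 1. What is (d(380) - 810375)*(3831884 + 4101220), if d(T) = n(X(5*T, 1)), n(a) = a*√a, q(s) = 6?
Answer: -6428789154000 + 23799312*√3 ≈ -6.4287e+12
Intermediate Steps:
J(S) = 3
X(l, U) = 3
n(a) = a^(3/2)
d(T) = 3*√3 (d(T) = 3^(3/2) = 3*√3)
(d(380) - 810375)*(3831884 + 4101220) = (3*√3 - 810375)*(3831884 + 4101220) = (-810375 + 3*√3)*7933104 = -6428789154000 + 23799312*√3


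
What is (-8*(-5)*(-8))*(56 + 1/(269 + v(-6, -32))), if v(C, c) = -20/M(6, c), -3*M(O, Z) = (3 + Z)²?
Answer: -4055368000/226289 ≈ -17921.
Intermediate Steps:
M(O, Z) = -(3 + Z)²/3
v(C, c) = 60/(3 + c)² (v(C, c) = -20*(-3/(3 + c)²) = -(-60)/(3 + c)² = 60/(3 + c)²)
(-8*(-5)*(-8))*(56 + 1/(269 + v(-6, -32))) = (-8*(-5)*(-8))*(56 + 1/(269 + 60/(3 - 32)²)) = (40*(-8))*(56 + 1/(269 + 60/(-29)²)) = -320*(56 + 1/(269 + 60*(1/841))) = -320*(56 + 1/(269 + 60/841)) = -320*(56 + 1/(226289/841)) = -320*(56 + 841/226289) = -320*12673025/226289 = -4055368000/226289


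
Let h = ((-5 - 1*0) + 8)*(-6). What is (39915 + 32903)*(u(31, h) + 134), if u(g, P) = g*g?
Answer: 79735710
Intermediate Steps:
h = -18 (h = ((-5 + 0) + 8)*(-6) = (-5 + 8)*(-6) = 3*(-6) = -18)
u(g, P) = g²
(39915 + 32903)*(u(31, h) + 134) = (39915 + 32903)*(31² + 134) = 72818*(961 + 134) = 72818*1095 = 79735710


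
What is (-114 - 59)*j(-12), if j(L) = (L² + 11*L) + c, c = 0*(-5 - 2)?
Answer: -2076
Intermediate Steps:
c = 0 (c = 0*(-7) = 0)
j(L) = L² + 11*L (j(L) = (L² + 11*L) + 0 = L² + 11*L)
(-114 - 59)*j(-12) = (-114 - 59)*(-12*(11 - 12)) = -(-2076)*(-1) = -173*12 = -2076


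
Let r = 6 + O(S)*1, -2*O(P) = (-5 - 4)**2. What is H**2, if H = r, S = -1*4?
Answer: 4761/4 ≈ 1190.3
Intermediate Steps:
S = -4
O(P) = -81/2 (O(P) = -(-5 - 4)**2/2 = -1/2*(-9)**2 = -1/2*81 = -81/2)
r = -69/2 (r = 6 - 81/2*1 = 6 - 81/2 = -69/2 ≈ -34.500)
H = -69/2 ≈ -34.500
H**2 = (-69/2)**2 = 4761/4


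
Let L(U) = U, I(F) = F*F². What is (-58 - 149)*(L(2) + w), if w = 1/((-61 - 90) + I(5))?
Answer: -10557/26 ≈ -406.04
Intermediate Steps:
I(F) = F³
w = -1/26 (w = 1/((-61 - 90) + 5³) = 1/(-151 + 125) = 1/(-26) = -1/26 ≈ -0.038462)
(-58 - 149)*(L(2) + w) = (-58 - 149)*(2 - 1/26) = -207*51/26 = -10557/26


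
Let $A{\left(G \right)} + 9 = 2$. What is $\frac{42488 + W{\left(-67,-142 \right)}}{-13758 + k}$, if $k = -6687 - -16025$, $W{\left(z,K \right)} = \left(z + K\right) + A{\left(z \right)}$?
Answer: $- \frac{10568}{1105} \approx -9.5638$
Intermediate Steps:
$A{\left(G \right)} = -7$ ($A{\left(G \right)} = -9 + 2 = -7$)
$W{\left(z,K \right)} = -7 + K + z$ ($W{\left(z,K \right)} = \left(z + K\right) - 7 = \left(K + z\right) - 7 = -7 + K + z$)
$k = 9338$ ($k = -6687 + 16025 = 9338$)
$\frac{42488 + W{\left(-67,-142 \right)}}{-13758 + k} = \frac{42488 - 216}{-13758 + 9338} = \frac{42488 - 216}{-4420} = 42272 \left(- \frac{1}{4420}\right) = - \frac{10568}{1105}$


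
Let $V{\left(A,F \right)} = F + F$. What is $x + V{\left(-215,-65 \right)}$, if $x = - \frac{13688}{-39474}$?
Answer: $- \frac{2558966}{19737} \approx -129.65$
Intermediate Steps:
$x = \frac{6844}{19737}$ ($x = \left(-13688\right) \left(- \frac{1}{39474}\right) = \frac{6844}{19737} \approx 0.34676$)
$V{\left(A,F \right)} = 2 F$
$x + V{\left(-215,-65 \right)} = \frac{6844}{19737} + 2 \left(-65\right) = \frac{6844}{19737} - 130 = - \frac{2558966}{19737}$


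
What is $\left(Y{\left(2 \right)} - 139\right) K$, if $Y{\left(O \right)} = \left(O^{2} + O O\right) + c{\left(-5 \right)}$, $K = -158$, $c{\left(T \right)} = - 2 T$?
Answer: $19118$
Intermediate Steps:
$Y{\left(O \right)} = 10 + 2 O^{2}$ ($Y{\left(O \right)} = \left(O^{2} + O O\right) - -10 = \left(O^{2} + O^{2}\right) + 10 = 2 O^{2} + 10 = 10 + 2 O^{2}$)
$\left(Y{\left(2 \right)} - 139\right) K = \left(\left(10 + 2 \cdot 2^{2}\right) - 139\right) \left(-158\right) = \left(\left(10 + 2 \cdot 4\right) - 139\right) \left(-158\right) = \left(\left(10 + 8\right) - 139\right) \left(-158\right) = \left(18 - 139\right) \left(-158\right) = \left(-121\right) \left(-158\right) = 19118$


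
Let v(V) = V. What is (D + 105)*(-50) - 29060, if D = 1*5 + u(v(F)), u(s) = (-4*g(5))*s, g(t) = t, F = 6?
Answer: -28560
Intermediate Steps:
u(s) = -20*s (u(s) = (-4*5)*s = -20*s)
D = -115 (D = 1*5 - 20*6 = 5 - 120 = -115)
(D + 105)*(-50) - 29060 = (-115 + 105)*(-50) - 29060 = -10*(-50) - 29060 = 500 - 29060 = -28560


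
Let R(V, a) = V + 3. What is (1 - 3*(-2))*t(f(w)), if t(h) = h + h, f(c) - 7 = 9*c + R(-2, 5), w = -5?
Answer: -518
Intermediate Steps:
R(V, a) = 3 + V
f(c) = 8 + 9*c (f(c) = 7 + (9*c + (3 - 2)) = 7 + (9*c + 1) = 7 + (1 + 9*c) = 8 + 9*c)
t(h) = 2*h
(1 - 3*(-2))*t(f(w)) = (1 - 3*(-2))*(2*(8 + 9*(-5))) = (1 + 6)*(2*(8 - 45)) = 7*(2*(-37)) = 7*(-74) = -518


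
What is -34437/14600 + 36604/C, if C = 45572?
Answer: -258736141/166337800 ≈ -1.5555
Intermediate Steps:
-34437/14600 + 36604/C = -34437/14600 + 36604/45572 = -34437*1/14600 + 36604*(1/45572) = -34437/14600 + 9151/11393 = -258736141/166337800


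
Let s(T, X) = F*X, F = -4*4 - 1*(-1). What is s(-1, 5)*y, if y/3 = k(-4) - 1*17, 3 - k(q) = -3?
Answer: 2475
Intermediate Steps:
k(q) = 6 (k(q) = 3 - 1*(-3) = 3 + 3 = 6)
F = -15 (F = -16 + 1 = -15)
y = -33 (y = 3*(6 - 1*17) = 3*(6 - 17) = 3*(-11) = -33)
s(T, X) = -15*X
s(-1, 5)*y = -15*5*(-33) = -75*(-33) = 2475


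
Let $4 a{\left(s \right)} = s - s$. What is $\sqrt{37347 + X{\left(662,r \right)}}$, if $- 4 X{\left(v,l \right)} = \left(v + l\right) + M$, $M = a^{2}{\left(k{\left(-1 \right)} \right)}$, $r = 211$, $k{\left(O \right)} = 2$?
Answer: $\frac{\sqrt{148515}}{2} \approx 192.69$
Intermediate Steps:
$a{\left(s \right)} = 0$ ($a{\left(s \right)} = \frac{s - s}{4} = \frac{1}{4} \cdot 0 = 0$)
$M = 0$ ($M = 0^{2} = 0$)
$X{\left(v,l \right)} = - \frac{l}{4} - \frac{v}{4}$ ($X{\left(v,l \right)} = - \frac{\left(v + l\right) + 0}{4} = - \frac{\left(l + v\right) + 0}{4} = - \frac{l + v}{4} = - \frac{l}{4} - \frac{v}{4}$)
$\sqrt{37347 + X{\left(662,r \right)}} = \sqrt{37347 - \frac{873}{4}} = \sqrt{\frac{148515}{4}} = \frac{\sqrt{148515}}{2}$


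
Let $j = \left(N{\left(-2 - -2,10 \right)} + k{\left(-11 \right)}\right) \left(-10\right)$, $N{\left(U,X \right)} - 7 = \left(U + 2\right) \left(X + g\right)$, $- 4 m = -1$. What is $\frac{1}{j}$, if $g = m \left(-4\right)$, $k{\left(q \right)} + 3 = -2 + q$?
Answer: $- \frac{1}{90} \approx -0.011111$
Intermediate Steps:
$m = \frac{1}{4}$ ($m = \left(- \frac{1}{4}\right) \left(-1\right) = \frac{1}{4} \approx 0.25$)
$k{\left(q \right)} = -5 + q$ ($k{\left(q \right)} = -3 + \left(-2 + q\right) = -5 + q$)
$g = -1$ ($g = \frac{1}{4} \left(-4\right) = -1$)
$N{\left(U,X \right)} = 7 + \left(-1 + X\right) \left(2 + U\right)$ ($N{\left(U,X \right)} = 7 + \left(U + 2\right) \left(X - 1\right) = 7 + \left(2 + U\right) \left(-1 + X\right) = 7 + \left(-1 + X\right) \left(2 + U\right)$)
$j = -90$ ($j = \left(\left(5 - \left(-2 - -2\right) + 2 \cdot 10 + \left(-2 - -2\right) 10\right) - 16\right) \left(-10\right) = \left(\left(5 - \left(-2 + 2\right) + 20 + \left(-2 + 2\right) 10\right) - 16\right) \left(-10\right) = \left(\left(5 - 0 + 20 + 0 \cdot 10\right) - 16\right) \left(-10\right) = \left(\left(5 + 0 + 20 + 0\right) - 16\right) \left(-10\right) = \left(25 - 16\right) \left(-10\right) = 9 \left(-10\right) = -90$)
$\frac{1}{j} = \frac{1}{-90} = - \frac{1}{90}$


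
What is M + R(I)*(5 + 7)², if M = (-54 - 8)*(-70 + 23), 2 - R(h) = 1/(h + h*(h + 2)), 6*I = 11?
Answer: 1016254/319 ≈ 3185.8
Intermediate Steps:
I = 11/6 (I = (⅙)*11 = 11/6 ≈ 1.8333)
R(h) = 2 - 1/(h + h*(2 + h)) (R(h) = 2 - 1/(h + h*(h + 2)) = 2 - 1/(h + h*(2 + h)))
M = 2914 (M = -62*(-47) = 2914)
M + R(I)*(5 + 7)² = 2914 + ((-1 + 2*(11/6)² + 6*(11/6))/((11/6)*(3 + 11/6)))*(5 + 7)² = 2914 + (6*(-1 + 2*(121/36) + 11)/(11*(29/6)))*12² = 2914 + ((6/11)*(6/29)*(-1 + 121/18 + 11))*144 = 2914 + ((6/11)*(6/29)*(301/18))*144 = 2914 + (602/319)*144 = 2914 + 86688/319 = 1016254/319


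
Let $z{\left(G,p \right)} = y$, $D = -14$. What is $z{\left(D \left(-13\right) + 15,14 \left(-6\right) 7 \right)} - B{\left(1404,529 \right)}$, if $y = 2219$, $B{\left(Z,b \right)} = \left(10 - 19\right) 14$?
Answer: $2345$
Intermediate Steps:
$B{\left(Z,b \right)} = -126$ ($B{\left(Z,b \right)} = \left(-9\right) 14 = -126$)
$z{\left(G,p \right)} = 2219$
$z{\left(D \left(-13\right) + 15,14 \left(-6\right) 7 \right)} - B{\left(1404,529 \right)} = 2219 - -126 = 2219 + 126 = 2345$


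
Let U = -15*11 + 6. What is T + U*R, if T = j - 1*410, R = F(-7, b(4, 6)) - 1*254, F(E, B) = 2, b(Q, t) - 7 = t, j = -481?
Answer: 39177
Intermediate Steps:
b(Q, t) = 7 + t
U = -159 (U = -165 + 6 = -159)
R = -252 (R = 2 - 1*254 = 2 - 254 = -252)
T = -891 (T = -481 - 1*410 = -481 - 410 = -891)
T + U*R = -891 - 159*(-252) = -891 + 40068 = 39177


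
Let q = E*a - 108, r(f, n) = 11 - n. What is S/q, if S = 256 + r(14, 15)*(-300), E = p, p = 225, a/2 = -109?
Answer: -728/24579 ≈ -0.029619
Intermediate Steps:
a = -218 (a = 2*(-109) = -218)
E = 225
q = -49158 (q = 225*(-218) - 108 = -49050 - 108 = -49158)
S = 1456 (S = 256 + (11 - 1*15)*(-300) = 256 + (11 - 15)*(-300) = 256 - 4*(-300) = 256 + 1200 = 1456)
S/q = 1456/(-49158) = 1456*(-1/49158) = -728/24579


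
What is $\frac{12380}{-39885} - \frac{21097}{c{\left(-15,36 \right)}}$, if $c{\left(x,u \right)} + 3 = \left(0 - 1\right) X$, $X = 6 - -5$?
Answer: $\frac{168256105}{111678} \approx 1506.6$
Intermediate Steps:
$X = 11$ ($X = 6 + 5 = 11$)
$c{\left(x,u \right)} = -14$ ($c{\left(x,u \right)} = -3 + \left(0 - 1\right) 11 = -3 - 11 = -14$)
$\frac{12380}{-39885} - \frac{21097}{c{\left(-15,36 \right)}} = \frac{12380}{-39885} - \frac{21097}{-14} = 12380 \left(- \frac{1}{39885}\right) - - \frac{21097}{14} = - \frac{2476}{7977} + \frac{21097}{14} = \frac{168256105}{111678}$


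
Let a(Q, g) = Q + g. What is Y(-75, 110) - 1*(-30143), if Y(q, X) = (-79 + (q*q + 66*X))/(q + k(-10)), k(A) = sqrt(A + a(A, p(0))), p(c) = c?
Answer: 33839357/1129 - 25612*I*sqrt(5)/5645 ≈ 29973.0 - 10.145*I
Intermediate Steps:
k(A) = sqrt(2)*sqrt(A) (k(A) = sqrt(A + (A + 0)) = sqrt(A + A) = sqrt(2*A) = sqrt(2)*sqrt(A))
Y(q, X) = (-79 + q**2 + 66*X)/(q + 2*I*sqrt(5)) (Y(q, X) = (-79 + (q*q + 66*X))/(q + sqrt(2)*sqrt(-10)) = (-79 + (q**2 + 66*X))/(q + sqrt(2)*(I*sqrt(10))) = (-79 + q**2 + 66*X)/(q + 2*I*sqrt(5)))
Y(-75, 110) - 1*(-30143) = (-79 + (-75)**2 + 66*110)/(-75 + 2*I*sqrt(5)) - 1*(-30143) = (-79 + 5625 + 7260)/(-75 + 2*I*sqrt(5)) + 30143 = 12806/(-75 + 2*I*sqrt(5)) + 30143 = 30143 + 12806/(-75 + 2*I*sqrt(5))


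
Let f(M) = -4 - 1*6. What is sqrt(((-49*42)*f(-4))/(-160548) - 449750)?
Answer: I*sqrt(80504211984735)/13379 ≈ 670.63*I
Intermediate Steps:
f(M) = -10 (f(M) = -4 - 6 = -10)
sqrt(((-49*42)*f(-4))/(-160548) - 449750) = sqrt((-49*42*(-10))/(-160548) - 449750) = sqrt(-2058*(-10)*(-1/160548) - 449750) = sqrt(20580*(-1/160548) - 449750) = sqrt(-1715/13379 - 449750) = sqrt(-6017206965/13379) = I*sqrt(80504211984735)/13379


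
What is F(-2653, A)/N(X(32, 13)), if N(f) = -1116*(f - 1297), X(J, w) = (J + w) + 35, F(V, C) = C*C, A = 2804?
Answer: 1965604/339543 ≈ 5.7890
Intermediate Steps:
F(V, C) = C²
X(J, w) = 35 + J + w
N(f) = 1447452 - 1116*f (N(f) = -1116*(-1297 + f) = 1447452 - 1116*f)
F(-2653, A)/N(X(32, 13)) = 2804²/(1447452 - 1116*(35 + 32 + 13)) = 7862416/(1447452 - 1116*80) = 7862416/(1447452 - 89280) = 7862416/1358172 = 7862416*(1/1358172) = 1965604/339543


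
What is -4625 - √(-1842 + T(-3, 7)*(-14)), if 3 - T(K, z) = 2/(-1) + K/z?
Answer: -4625 - I*√1918 ≈ -4625.0 - 43.795*I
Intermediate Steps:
T(K, z) = 5 - K/z (T(K, z) = 3 - (2/(-1) + K/z) = 3 - (2*(-1) + K/z) = 3 - (-2 + K/z) = 3 + (2 - K/z) = 5 - K/z)
-4625 - √(-1842 + T(-3, 7)*(-14)) = -4625 - √(-1842 + (5 - 1*(-3)/7)*(-14)) = -4625 - √(-1842 + (5 - 1*(-3)*⅐)*(-14)) = -4625 - √(-1842 + (5 + 3/7)*(-14)) = -4625 - √(-1842 + (38/7)*(-14)) = -4625 - √(-1842 - 76) = -4625 - √(-1918) = -4625 - I*√1918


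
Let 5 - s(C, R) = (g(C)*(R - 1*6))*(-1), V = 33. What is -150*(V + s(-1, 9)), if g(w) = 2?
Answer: -6600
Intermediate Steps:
s(C, R) = -7 + 2*R (s(C, R) = 5 - 2*(R - 1*6)*(-1) = 5 - 2*(R - 6)*(-1) = 5 - 2*(-6 + R)*(-1) = 5 - (-12 + 2*R)*(-1) = 5 - (12 - 2*R) = 5 + (-12 + 2*R) = -7 + 2*R)
-150*(V + s(-1, 9)) = -150*(33 + (-7 + 2*9)) = -150*(33 + (-7 + 18)) = -150*(33 + 11) = -150*44 = -6600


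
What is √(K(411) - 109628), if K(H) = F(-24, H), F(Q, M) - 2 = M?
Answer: 3*I*√12135 ≈ 330.48*I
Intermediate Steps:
F(Q, M) = 2 + M
K(H) = 2 + H
√(K(411) - 109628) = √((2 + 411) - 109628) = √(413 - 109628) = √(-109215) = 3*I*√12135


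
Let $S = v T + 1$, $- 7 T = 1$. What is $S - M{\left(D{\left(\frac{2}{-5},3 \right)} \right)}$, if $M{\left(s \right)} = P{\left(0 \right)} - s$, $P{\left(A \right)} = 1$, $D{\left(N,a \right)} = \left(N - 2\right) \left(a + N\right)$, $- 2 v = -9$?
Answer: $- \frac{2409}{350} \approx -6.8829$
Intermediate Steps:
$T = - \frac{1}{7}$ ($T = \left(- \frac{1}{7}\right) 1 = - \frac{1}{7} \approx -0.14286$)
$v = \frac{9}{2}$ ($v = \left(- \frac{1}{2}\right) \left(-9\right) = \frac{9}{2} \approx 4.5$)
$D{\left(N,a \right)} = \left(-2 + N\right) \left(N + a\right)$
$M{\left(s \right)} = 1 - s$
$S = \frac{5}{14}$ ($S = \frac{9}{2} \left(- \frac{1}{7}\right) + 1 = - \frac{9}{14} + 1 = \frac{5}{14} \approx 0.35714$)
$S - M{\left(D{\left(\frac{2}{-5},3 \right)} \right)} = \frac{5}{14} - \left(1 - \left(\left(\frac{2}{-5}\right)^{2} - 2 \frac{2}{-5} - 6 + \frac{2}{-5} \cdot 3\right)\right) = \frac{5}{14} - \left(1 - \left(\left(2 \left(- \frac{1}{5}\right)\right)^{2} - 2 \cdot 2 \left(- \frac{1}{5}\right) - 6 + 2 \left(- \frac{1}{5}\right) 3\right)\right) = \frac{5}{14} - \left(1 - \left(\left(- \frac{2}{5}\right)^{2} - - \frac{4}{5} - 6 - \frac{6}{5}\right)\right) = \frac{5}{14} - \left(1 - \left(\frac{4}{25} + \frac{4}{5} - 6 - \frac{6}{5}\right)\right) = \frac{5}{14} - \left(1 - - \frac{156}{25}\right) = \frac{5}{14} - \left(1 + \frac{156}{25}\right) = \frac{5}{14} - \frac{181}{25} = - \frac{2409}{350}$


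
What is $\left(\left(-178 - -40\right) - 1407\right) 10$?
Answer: $-15450$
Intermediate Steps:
$\left(\left(-178 - -40\right) - 1407\right) 10 = \left(\left(-178 + 40\right) - 1407\right) 10 = \left(-138 - 1407\right) 10 = \left(-1545\right) 10 = -15450$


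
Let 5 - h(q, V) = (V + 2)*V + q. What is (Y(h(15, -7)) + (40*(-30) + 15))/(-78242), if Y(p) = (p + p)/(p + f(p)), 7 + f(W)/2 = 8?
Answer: 50865/3364406 ≈ 0.015119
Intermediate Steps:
f(W) = 2 (f(W) = -14 + 2*8 = -14 + 16 = 2)
h(q, V) = 5 - q - V*(2 + V) (h(q, V) = 5 - ((V + 2)*V + q) = 5 - ((2 + V)*V + q) = 5 - (V*(2 + V) + q) = 5 - (q + V*(2 + V)) = 5 + (-q - V*(2 + V)) = 5 - q - V*(2 + V))
Y(p) = 2*p/(2 + p) (Y(p) = (p + p)/(p + 2) = (2*p)/(2 + p) = 2*p/(2 + p))
(Y(h(15, -7)) + (40*(-30) + 15))/(-78242) = (2*(5 - 1*15 - 1*(-7)² - 2*(-7))/(2 + (5 - 1*15 - 1*(-7)² - 2*(-7))) + (40*(-30) + 15))/(-78242) = (2*(5 - 15 - 1*49 + 14)/(2 + (5 - 15 - 1*49 + 14)) + (-1200 + 15))*(-1/78242) = (2*(5 - 15 - 49 + 14)/(2 + (5 - 15 - 49 + 14)) - 1185)*(-1/78242) = (2*(-45)/(2 - 45) - 1185)*(-1/78242) = (2*(-45)/(-43) - 1185)*(-1/78242) = (2*(-45)*(-1/43) - 1185)*(-1/78242) = (90/43 - 1185)*(-1/78242) = -50865/43*(-1/78242) = 50865/3364406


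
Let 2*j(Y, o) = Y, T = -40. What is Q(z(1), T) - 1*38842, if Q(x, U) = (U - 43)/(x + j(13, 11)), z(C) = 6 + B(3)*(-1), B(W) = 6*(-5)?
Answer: -3301736/85 ≈ -38844.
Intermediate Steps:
j(Y, o) = Y/2
B(W) = -30
z(C) = 36 (z(C) = 6 - 30*(-1) = 6 + 30 = 36)
Q(x, U) = (-43 + U)/(13/2 + x) (Q(x, U) = (U - 43)/(x + (1/2)*13) = (-43 + U)/(x + 13/2) = (-43 + U)/(13/2 + x))
Q(z(1), T) - 1*38842 = 2*(-43 - 40)/(13 + 2*36) - 1*38842 = 2*(-83)/(13 + 72) - 38842 = 2*(-83)/85 - 38842 = 2*(1/85)*(-83) - 38842 = -166/85 - 38842 = -3301736/85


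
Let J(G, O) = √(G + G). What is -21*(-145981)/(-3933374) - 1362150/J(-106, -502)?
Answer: -3065601/3933374 + 681075*I*√53/53 ≈ -0.77938 + 93553.0*I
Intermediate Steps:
J(G, O) = √2*√G (J(G, O) = √(2*G) = √2*√G)
-21*(-145981)/(-3933374) - 1362150/J(-106, -502) = -21*(-145981)/(-3933374) - 1362150*(-I*√53/106) = 3065601*(-1/3933374) - 1362150*(-I*√53/106) = -3065601/3933374 - 1362150*(-I*√53/106) = -3065601/3933374 - (-681075)*I*√53/53 = -3065601/3933374 + 681075*I*√53/53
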